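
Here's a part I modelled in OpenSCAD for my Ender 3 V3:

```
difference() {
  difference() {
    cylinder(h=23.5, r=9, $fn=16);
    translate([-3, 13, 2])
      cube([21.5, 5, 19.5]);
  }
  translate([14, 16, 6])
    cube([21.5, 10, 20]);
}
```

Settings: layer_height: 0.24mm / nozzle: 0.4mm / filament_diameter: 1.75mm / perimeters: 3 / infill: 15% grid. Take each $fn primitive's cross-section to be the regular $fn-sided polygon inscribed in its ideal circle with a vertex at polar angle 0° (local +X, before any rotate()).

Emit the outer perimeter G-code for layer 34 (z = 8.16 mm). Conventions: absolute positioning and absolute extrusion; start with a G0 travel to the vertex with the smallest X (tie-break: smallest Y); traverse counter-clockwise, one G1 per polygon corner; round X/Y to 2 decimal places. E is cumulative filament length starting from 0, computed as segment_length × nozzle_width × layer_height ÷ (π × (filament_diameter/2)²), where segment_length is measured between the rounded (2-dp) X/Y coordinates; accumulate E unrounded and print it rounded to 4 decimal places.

At z = 8.16 mm: the r=9 cylinder contributes a regular 16-gon of circumradius 9; the cube at (-3, 13) (footprint 21.5×5) is included at this height; After the difference (first − rest): starting from the r=9 cylinder, the 21.5×5 cube at (-3, 13) misses the remaining region (no effect) — 1 connected region; the cube at (14, 16) (footprint 21.5×10) is included at this height; After the difference (first − rest): starting from that combined region, the 21.5×10 cube at (14, 16) misses the remaining region (no effect) — 1 connected region. The outline is a single polygon with 16 vertices. Extrusion per mm of travel: 0.4 × 0.24 / (π × 0.875²) = 0.039912. Accumulating E over each segment gives final E = 2.2414.

G0 X-9.00 Y0.00 Z8.16
G1 X-8.31 Y-3.44 E0.1400
G1 X-6.36 Y-6.36 E0.2802
G1 X-3.44 Y-8.31 E0.4203
G1 X0.00 Y-9.00 E0.5603
G1 X3.44 Y-8.31 E0.7004
G1 X6.36 Y-6.36 E0.8405
G1 X8.31 Y-3.44 E0.9807
G1 X9.00 Y0.00 E1.1207
G1 X8.31 Y3.44 E1.2607
G1 X6.36 Y6.36 E1.4009
G1 X3.44 Y8.31 E1.5410
G1 X0.00 Y9.00 E1.6810
G1 X-3.44 Y8.31 E1.8211
G1 X-6.36 Y6.36 E1.9612
G1 X-8.31 Y3.44 E2.1014
G1 X-9.00 Y0.00 E2.2414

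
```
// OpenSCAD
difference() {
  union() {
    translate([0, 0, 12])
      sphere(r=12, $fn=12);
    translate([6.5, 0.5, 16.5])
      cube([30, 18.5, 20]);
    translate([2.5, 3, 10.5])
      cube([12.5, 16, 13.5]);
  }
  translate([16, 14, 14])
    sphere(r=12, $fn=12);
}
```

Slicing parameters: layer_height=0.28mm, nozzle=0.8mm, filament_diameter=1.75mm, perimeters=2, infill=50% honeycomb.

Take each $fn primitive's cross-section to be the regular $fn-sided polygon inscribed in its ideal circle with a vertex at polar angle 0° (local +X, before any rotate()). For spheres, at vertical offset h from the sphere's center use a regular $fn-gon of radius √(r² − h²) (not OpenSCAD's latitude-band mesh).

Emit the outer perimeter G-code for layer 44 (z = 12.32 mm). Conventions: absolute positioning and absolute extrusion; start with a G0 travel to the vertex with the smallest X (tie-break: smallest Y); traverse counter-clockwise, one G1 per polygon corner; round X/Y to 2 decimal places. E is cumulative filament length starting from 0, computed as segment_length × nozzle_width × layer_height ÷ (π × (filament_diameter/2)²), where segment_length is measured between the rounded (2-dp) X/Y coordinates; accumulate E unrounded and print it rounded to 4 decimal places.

G0 X-12.00 Y0.00 Z12.32
G1 X-10.39 Y-6.00 E0.5785
G1 X-6.00 Y-10.39 E1.1567
G1 X0.00 Y-12.00 E1.7353
G1 X6.00 Y-10.39 E2.3138
G1 X10.39 Y-6.00 E2.8920
G1 X12.00 Y0.00 E3.4705
G1 X11.19 Y3.00 E3.7599
G1 X12.71 Y3.00 E3.9014
G1 X10.06 Y3.71 E4.1569
G1 X5.71 Y8.06 E4.7299
G1 X4.12 Y14.00 E5.3025
G1 X5.46 Y19.00 E5.7846
G1 X2.50 Y19.00 E6.0602
G1 X2.50 Y11.33 E6.7745
G1 X0.00 Y12.00 E7.0156
G1 X-6.00 Y10.39 E7.5941
G1 X-10.39 Y6.00 E8.1723
G1 X-12.00 Y0.00 E8.7508

At z = 12.32 mm: the r=12 sphere contributes a regular 12-gon of circumradius √(12²−0.32²) = 11.996; the cube at (6.5, 0.5) does not reach this height (z outside [16.5, 36.5]); the cube at (2.5, 3) is present — its section is the full 12.5×16 rectangle; Combining (union): the regions partially overlap (shared area 51.49 mm²), so overlapping operands fuse into one piece — 1 connected region; the r=12 sphere at (16, 14) contributes a regular 12-gon of circumradius √(12²−1.68²) = 11.882; After the difference (first − rest): starting from the result so far, the r=12 sphere at (16, 14) partially overlaps it — only the 144.49 mm² overlap (of its 423.53 mm²) is removed, clipping the outline — 1 connected region. The outline is a single polygon with 18 vertices. Extrusion per mm of travel: 0.8 × 0.28 / (π × 0.875²) = 0.093128. Accumulating E over each segment gives final E = 8.7508.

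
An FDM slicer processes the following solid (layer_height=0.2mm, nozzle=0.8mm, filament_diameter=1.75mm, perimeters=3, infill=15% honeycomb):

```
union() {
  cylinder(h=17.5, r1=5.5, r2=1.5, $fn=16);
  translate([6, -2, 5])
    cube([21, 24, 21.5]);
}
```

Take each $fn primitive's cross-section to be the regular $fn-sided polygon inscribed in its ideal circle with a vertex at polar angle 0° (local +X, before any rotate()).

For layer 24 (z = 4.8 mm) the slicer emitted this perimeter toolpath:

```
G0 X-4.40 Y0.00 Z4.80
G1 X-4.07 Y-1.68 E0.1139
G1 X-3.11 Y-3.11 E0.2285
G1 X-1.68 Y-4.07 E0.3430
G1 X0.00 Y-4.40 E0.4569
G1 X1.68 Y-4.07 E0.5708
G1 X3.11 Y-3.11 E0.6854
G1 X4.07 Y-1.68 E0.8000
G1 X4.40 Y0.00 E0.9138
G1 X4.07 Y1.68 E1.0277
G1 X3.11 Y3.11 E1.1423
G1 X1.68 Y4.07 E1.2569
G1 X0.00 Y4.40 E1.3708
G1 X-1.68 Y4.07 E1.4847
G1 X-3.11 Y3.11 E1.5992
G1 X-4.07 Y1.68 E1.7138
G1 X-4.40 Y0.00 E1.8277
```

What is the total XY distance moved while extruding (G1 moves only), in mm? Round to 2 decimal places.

27.48 mm

Sum the Euclidean lengths of each G1 segment: total = 27.48 mm.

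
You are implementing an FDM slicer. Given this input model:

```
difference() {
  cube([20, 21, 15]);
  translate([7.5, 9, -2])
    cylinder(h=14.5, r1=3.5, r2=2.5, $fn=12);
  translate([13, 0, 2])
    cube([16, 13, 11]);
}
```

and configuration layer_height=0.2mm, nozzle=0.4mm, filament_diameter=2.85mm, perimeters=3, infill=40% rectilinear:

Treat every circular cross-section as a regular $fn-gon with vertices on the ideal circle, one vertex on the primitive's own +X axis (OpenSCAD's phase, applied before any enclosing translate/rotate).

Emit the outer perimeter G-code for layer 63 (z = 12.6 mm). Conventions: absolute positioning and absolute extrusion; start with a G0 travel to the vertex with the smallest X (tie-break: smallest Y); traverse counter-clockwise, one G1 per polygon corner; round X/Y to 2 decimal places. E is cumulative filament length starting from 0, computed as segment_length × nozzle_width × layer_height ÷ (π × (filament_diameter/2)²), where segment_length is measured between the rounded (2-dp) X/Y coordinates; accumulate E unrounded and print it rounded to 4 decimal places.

G0 X0.00 Y0.00 Z12.60
G1 X13.00 Y0.00 E0.1630
G1 X13.00 Y13.00 E0.3260
G1 X20.00 Y13.00 E0.4138
G1 X20.00 Y21.00 E0.5142
G1 X0.00 Y21.00 E0.7650
G1 X0.00 Y0.00 E1.0283

At z = 12.6 mm: the cube is present — its section is the full 20×21 rectangle; the cone at (7.5, 9) does not reach this height (z outside [-2, 12.5]); the cube at (13, 0) (footprint 16×13) is included at this height; Subtracting the remaining from the first: starting from the 20×21 cube, the 16×13 cube at (13, 0) partially overlaps it — only the 91.00 mm² overlap (of its 208.00 mm²) is removed, clipping the outline — 1 connected region. The outline is a single polygon with 6 vertices. Extrusion per mm of travel: 0.4 × 0.2 / (π × 1.425²) = 0.012540. Accumulating E over each segment gives final E = 1.0283.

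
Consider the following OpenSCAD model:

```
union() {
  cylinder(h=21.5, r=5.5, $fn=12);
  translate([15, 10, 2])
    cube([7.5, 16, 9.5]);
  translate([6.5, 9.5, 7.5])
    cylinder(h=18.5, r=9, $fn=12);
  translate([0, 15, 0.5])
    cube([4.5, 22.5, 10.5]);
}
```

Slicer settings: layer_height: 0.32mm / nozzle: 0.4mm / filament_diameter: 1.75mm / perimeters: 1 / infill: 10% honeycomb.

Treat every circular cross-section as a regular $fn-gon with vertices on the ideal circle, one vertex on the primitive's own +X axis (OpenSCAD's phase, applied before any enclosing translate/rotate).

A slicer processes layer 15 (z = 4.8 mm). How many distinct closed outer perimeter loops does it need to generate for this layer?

At z = 4.8 mm: the r=5.5 cylinder contributes a regular 12-gon of circumradius 5.5; the cube at (15, 10) (footprint 7.5×16) is included at this height; the cylinder at (6.5, 9.5) is absent (z outside [7.5, 26]); the 4.5×22.5 cube at (0, 15) contributes its full rectangle; Merging all regions: the 3 present regions are separate (no shared area or edge), so areas and boundary lengths simply add and each stays a separate island — 3 connected regions. The result has 3 disconnected regions.

3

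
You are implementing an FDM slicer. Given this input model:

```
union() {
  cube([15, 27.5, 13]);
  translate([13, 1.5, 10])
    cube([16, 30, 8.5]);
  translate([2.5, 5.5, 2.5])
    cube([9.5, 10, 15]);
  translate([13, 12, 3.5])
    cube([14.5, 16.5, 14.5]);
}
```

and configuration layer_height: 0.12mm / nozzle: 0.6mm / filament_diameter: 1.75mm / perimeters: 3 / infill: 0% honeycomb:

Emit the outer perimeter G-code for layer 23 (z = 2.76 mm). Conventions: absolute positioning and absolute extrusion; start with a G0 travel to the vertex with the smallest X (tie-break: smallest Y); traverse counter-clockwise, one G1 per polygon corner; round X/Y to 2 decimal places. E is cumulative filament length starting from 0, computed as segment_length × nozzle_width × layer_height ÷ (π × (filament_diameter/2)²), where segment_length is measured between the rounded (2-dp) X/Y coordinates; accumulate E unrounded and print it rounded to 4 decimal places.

At z = 2.76 mm: the cube is present — its section is the full 15×27.5 rectangle; the cube at (13, 1.5) does not reach this height (z outside [10, 18.5]); the 9.5×10 cube at (2.5, 5.5) contributes its full rectangle; the cube at (13, 12) does not reach this height (z outside [3.5, 18]); Combining (union): the 9.5×10 cube at (2.5, 5.5) lies entirely inside the 15×27.5 cube, so the union is just the 15×27.5 cube — 1 connected region. The outline is a single polygon with 4 vertices. Extrusion per mm of travel: 0.6 × 0.12 / (π × 0.875²) = 0.029934. Accumulating E over each segment gives final E = 2.5444.

G0 X0.00 Y0.00 Z2.76
G1 X15.00 Y0.00 E0.4490
G1 X15.00 Y27.50 E1.2722
G1 X0.00 Y27.50 E1.7212
G1 X0.00 Y0.00 E2.5444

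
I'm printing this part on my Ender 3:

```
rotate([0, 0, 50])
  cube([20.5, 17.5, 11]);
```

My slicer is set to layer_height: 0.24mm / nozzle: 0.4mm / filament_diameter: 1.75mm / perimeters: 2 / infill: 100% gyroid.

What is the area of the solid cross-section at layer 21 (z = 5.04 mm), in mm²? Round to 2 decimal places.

358.75 mm²

At z = 5.04 mm: the 20.5×17.5 cube contributes its full rectangle (area 358.75 mm²); (whole slice rotated 50° about Z — lengths, areas and connectivity unchanged). Overall, the cross-section is a single solid region. Net area = 358.75 mm².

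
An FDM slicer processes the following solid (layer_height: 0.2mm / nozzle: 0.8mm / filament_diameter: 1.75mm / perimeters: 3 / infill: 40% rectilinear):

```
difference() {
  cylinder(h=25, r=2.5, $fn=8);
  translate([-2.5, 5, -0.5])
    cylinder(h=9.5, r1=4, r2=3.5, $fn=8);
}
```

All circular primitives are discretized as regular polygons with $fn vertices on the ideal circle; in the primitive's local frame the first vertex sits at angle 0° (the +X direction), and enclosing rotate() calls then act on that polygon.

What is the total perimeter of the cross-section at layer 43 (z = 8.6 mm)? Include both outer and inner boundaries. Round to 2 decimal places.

15.31 mm

At z = 8.6 mm: the cylinder: section is a regular 8-gon, circumradius r=2.5 (perimeter = 2·8·2.500·sin(180°/8) = 15.31 mm); the cone at (-2.5, 5) (r1=4→r2=3.5) has section circumradius 3.521 here — a regular 8-gon (perimeter = 2·8·3.521·sin(180°/8) = 21.56 mm); After the difference (first − rest): starting from the r=2.5 cylinder, the cone at (-2.5, 5) misses the remaining region (no effect) — boundary = 15.31 mm. Overall, the cross-section is a single solid region. Total boundary length (outer) = 15.31 mm.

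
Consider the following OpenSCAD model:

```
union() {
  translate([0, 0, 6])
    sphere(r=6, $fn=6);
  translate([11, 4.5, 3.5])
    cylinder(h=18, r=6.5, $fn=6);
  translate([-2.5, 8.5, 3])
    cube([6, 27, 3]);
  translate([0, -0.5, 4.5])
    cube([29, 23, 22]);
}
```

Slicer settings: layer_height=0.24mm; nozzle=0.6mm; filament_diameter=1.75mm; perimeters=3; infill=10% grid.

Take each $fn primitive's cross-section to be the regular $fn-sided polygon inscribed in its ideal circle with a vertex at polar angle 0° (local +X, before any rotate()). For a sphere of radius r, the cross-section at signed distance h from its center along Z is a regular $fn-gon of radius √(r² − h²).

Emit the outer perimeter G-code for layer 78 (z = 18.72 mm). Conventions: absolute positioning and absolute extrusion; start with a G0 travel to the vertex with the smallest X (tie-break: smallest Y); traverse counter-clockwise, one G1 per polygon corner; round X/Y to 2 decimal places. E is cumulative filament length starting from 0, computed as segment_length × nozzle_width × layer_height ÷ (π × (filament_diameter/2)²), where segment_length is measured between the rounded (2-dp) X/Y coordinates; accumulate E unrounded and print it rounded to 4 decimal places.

G0 X0.00 Y-0.50 Z18.72
G1 X7.39 Y-0.50 E0.4424
G1 X7.75 Y-1.13 E0.4859
G1 X14.25 Y-1.13 E0.8750
G1 X14.61 Y-0.50 E0.9185
G1 X29.00 Y-0.50 E1.7800
G1 X29.00 Y22.50 E3.1569
G1 X0.00 Y22.50 E4.8931
G1 X0.00 Y-0.50 E6.2701

At z = 18.72 mm: the sphere is not intersected at this z (|z−center|=12.720 > r=6); the cylinder at (11, 4.5): section is a regular 6-gon, circumradius r=6.5; the cube at (-2.5, 8.5) is not intersected at this z (z outside [3, 6]); the cube at (0, -0.5) is present — its section is the full 29×23 rectangle; Combining (union): the regions partially overlap (shared area 105.45 mm²), so overlapping operands fuse into one piece — 1 connected region. The outline is a single polygon with 8 vertices. Extrusion per mm of travel: 0.6 × 0.24 / (π × 0.875²) = 0.059868. Accumulating E over each segment gives final E = 6.2701.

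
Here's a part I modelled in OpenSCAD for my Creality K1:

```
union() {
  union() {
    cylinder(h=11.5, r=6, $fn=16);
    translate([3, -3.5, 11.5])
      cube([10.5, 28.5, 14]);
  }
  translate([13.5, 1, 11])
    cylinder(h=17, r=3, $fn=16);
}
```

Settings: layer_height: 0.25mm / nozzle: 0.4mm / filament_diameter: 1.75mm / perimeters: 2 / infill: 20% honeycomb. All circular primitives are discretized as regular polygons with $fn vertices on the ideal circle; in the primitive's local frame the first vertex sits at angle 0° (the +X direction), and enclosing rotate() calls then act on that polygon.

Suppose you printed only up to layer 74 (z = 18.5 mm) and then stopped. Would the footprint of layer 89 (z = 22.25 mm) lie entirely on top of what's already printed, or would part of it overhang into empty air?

entirely on top

Compare the two slices. At z = 18.5: the cylinder does not reach this height (z outside [0, 11.5]); the cube at (3, -3.5) (footprint 10.5×28.5) is included at this height (area 299.25 mm²); Merging all regions: only the 10.5×28.5 cube at (3, -3.5) is present, so the union is just that shape — area = 299.25 mm²; the r=3 cylinder at (13.5, 1) contributes a regular 16-gon of circumradius 3 (area = (16/2)·3.000²·sin(360°/16) = 27.55 mm²); Combining (union): the regions partially overlap — summed areas 326.80 mm² minus the doubly-counted overlap 13.78 mm² gives 313.03 mm² — area = 313.03 mm². At z = 22.25: the cylinder is absent (z outside [0, 11.5]); the cube at (3, -3.5) is present — its section is the full 10.5×28.5 rectangle (area 299.25 mm²); Taking the union: only the 10.5×28.5 cube at (3, -3.5) is present, so the union is just that shape — area = 299.25 mm²; the r=3 cylinder at (13.5, 1) contributes a regular 16-gon of circumradius 3 (area = (16/2)·3.000²·sin(360°/16) = 27.55 mm²); Merging all regions: the regions partially overlap — summed areas 326.80 mm² minus the doubly-counted overlap 13.78 mm² gives 313.03 mm² — area = 313.03 mm². Checking containment: the cross-section at z = 22.25 is a subset of the cross-section at z = 18.5.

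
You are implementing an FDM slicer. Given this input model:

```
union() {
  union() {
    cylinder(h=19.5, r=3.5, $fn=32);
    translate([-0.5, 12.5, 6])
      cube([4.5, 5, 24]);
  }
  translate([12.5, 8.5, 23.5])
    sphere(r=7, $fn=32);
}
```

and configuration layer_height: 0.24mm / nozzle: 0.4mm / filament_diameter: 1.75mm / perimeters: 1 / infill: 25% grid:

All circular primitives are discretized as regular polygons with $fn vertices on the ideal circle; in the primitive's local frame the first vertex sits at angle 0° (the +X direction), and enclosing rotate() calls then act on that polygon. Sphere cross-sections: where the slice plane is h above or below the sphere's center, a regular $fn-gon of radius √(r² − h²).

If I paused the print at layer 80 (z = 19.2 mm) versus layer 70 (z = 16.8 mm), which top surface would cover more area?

Layer 80 (z = 19.2): the r=3.5 cylinder gives a regular 32-gon of circumradius 3.5 (constant along its height) (area = (32/2)·3.500²·sin(360°/32) = 38.24 mm²); the cube at (-0.5, 12.5) is present — its section is the full 4.5×5 rectangle (area 22.50 mm²); Taking the union: the 2 present regions are separate (no shared area or edge), so areas and boundary lengths simply add and each stays a separate island — area = 60.74 mm²; the sphere at (12.5, 8.5): section is a regular 32-gon, circumradius = √(r²−h²) = √(7²−4.3²) = 5.524 (area = (32/2)·5.524²·sin(360°/32) = 95.24 mm²); Merging all regions: the 2 present regions are separate (no shared area or edge), so areas and boundary lengths simply add and each stays a separate island — area = 155.97 mm². So its area = 155.97 mm². Layer 70 (z = 16.8): the r=3.5 cylinder contributes a regular 32-gon of circumradius 3.5 (area = (32/2)·3.500²·sin(360°/32) = 38.24 mm²); the cube at (-0.5, 12.5) is present — its section is the full 4.5×5 rectangle (area 22.50 mm²); Merging all regions: the 2 present regions are separate (no shared area or edge), so areas and boundary lengths simply add and each stays a separate island — area = 60.74 mm²; the sphere at (12.5, 8.5): section is a regular 32-gon, circumradius = √(r²−h²) = √(7²−6.7²) = 2.027 (area = (32/2)·2.027²·sin(360°/32) = 12.83 mm²); Combining (union): the 2 present regions are separate (no shared area or edge), so areas and boundary lengths simply add and each stays a separate island — area = 73.57 mm². So its area = 73.57 mm². Layer 80 is larger (155.97 vs 73.57 mm²).

layer 80 (z = 19.2 mm)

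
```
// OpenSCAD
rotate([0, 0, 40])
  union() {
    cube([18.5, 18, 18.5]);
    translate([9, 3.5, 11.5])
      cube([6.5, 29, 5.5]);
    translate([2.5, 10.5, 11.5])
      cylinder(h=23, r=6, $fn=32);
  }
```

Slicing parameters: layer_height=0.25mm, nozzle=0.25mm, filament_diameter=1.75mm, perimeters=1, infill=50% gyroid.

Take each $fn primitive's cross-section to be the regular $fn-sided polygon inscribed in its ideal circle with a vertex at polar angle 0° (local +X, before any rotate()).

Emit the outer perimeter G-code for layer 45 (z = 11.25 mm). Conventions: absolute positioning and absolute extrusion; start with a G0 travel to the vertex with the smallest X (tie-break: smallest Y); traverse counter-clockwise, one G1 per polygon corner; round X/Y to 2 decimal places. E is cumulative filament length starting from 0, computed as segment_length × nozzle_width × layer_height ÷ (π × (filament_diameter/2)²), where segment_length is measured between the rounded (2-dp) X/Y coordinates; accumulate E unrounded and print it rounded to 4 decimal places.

At z = 11.25 mm: the 18.5×18 cube contributes its full rectangle; the cube at (9, 3.5) is absent (z outside [11.5, 17]); the cylinder at (2.5, 10.5) is absent (z outside [11.5, 34.5]); Taking the union: only the 18.5×18 cube is present, so the union is just that shape — 1 connected region; (whole slice rotated 40° about Z — lengths, areas and connectivity unchanged). The outline is a single polygon with 4 vertices. Extrusion per mm of travel: 0.25 × 0.25 / (π × 0.875²) = 0.025984. Accumulating E over each segment gives final E = 1.8968.

G0 X-11.57 Y13.79 Z11.25
G1 X0.00 Y0.00 E0.4677
G1 X14.17 Y11.89 E0.9484
G1 X2.60 Y25.68 E1.4161
G1 X-11.57 Y13.79 E1.8968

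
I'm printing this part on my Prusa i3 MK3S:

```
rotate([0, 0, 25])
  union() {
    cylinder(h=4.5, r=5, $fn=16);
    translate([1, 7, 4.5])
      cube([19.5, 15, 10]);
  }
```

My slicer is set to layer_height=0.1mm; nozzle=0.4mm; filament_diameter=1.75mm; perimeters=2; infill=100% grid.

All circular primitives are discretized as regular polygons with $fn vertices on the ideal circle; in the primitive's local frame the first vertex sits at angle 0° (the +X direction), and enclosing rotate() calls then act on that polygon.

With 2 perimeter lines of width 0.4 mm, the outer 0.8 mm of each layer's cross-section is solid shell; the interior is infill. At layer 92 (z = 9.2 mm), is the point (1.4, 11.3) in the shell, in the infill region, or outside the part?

At z = 9.2 mm: the cylinder is not intersected at this z (z outside [0, 4.5]); the 19.5×15 cube at (1, 7) contributes its full rectangle; Merging all regions: only the 19.5×15 cube at (1, 7) is present, so the union is just that shape — 1 connected region; (rotated 25° about Z; rotation is an isometry so areas/perimeters/island counts are preserved). Overall, the cross-section is a single solid region. Undo the 25° rotation: the query point maps to (6.044, 9.650) in the un-rotated model frame. The nearest boundary edge runs (1.00, 7.00)→(20.50, 7.00); distance from the point to it = 2.65 mm. The point is inside the cross-section and 2.65 mm from the nearest boundary — more than the 0.8 mm shell width (2 × 0.4), so it's in the infill interior.

infill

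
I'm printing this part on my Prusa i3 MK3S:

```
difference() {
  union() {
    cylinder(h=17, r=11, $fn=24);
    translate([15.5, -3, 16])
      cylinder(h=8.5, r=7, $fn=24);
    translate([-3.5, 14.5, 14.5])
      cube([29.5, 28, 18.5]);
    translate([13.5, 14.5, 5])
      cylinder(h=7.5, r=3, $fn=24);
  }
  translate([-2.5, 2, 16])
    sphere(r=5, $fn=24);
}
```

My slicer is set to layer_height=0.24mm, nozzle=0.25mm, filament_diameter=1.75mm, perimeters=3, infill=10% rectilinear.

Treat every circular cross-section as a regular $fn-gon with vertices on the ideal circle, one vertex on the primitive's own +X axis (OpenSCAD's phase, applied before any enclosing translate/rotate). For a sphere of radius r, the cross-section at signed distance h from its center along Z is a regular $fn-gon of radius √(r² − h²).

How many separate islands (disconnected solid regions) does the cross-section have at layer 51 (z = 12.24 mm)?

2

At z = 12.24 mm: the cylinder: section is a regular 24-gon, circumradius r=11; the cylinder at (15.5, -3) is not intersected at this z (z outside [16, 24.5]); the cube at (-3.5, 14.5) is absent (z outside [14.5, 33]); the r=3 cylinder at (13.5, 14.5) gives a regular 24-gon of circumradius 3 (constant along its height); Merging all regions: the 2 present regions are separate (no shared area or edge), so areas and boundary lengths simply add and each stays a separate island — 2 connected regions; the sphere at (-2.5, 2): section is a regular 24-gon, circumradius = √(r²−h²) = √(5²−3.76²) = 3.296; Subtracting the remaining from the first: starting from the result so far, the r=5 sphere at (-2.5, 2) lies wholly inside it (removes its full 33.74 mm² and its 20.65 mm outline becomes a hole wall) — 2 connected regions with 1 hole. Overall, the cross-section has 2 separate islands and 1 hole. Island count = 2.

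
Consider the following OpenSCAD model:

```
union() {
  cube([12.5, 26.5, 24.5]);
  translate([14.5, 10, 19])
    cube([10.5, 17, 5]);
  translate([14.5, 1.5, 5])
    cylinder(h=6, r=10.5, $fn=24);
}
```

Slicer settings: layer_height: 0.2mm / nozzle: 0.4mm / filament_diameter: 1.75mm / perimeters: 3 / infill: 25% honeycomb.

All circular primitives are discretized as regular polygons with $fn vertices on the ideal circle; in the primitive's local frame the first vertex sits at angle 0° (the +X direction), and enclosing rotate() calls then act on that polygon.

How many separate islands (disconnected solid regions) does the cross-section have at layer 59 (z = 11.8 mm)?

1

At z = 11.8 mm: the cube (footprint 12.5×26.5) is included at this height; the cube at (14.5, 10) does not reach this height (z outside [19, 24]); the cylinder at (14.5, 1.5) is not intersected at this z (z outside [5, 11]); Merging all regions: only the 12.5×26.5 cube is present, so the union is just that shape — 1 connected region. Overall, the cross-section is a single solid region. Island count = 1.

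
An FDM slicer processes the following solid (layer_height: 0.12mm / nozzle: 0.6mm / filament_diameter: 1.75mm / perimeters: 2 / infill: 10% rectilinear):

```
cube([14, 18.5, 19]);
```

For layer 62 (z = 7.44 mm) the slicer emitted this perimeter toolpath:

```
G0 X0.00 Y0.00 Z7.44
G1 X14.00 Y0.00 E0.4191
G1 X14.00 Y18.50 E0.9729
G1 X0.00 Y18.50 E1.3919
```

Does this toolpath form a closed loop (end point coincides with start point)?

no

Start point (G0): (0.00, 0.00). End point (last G1): the path does not return to the start — open.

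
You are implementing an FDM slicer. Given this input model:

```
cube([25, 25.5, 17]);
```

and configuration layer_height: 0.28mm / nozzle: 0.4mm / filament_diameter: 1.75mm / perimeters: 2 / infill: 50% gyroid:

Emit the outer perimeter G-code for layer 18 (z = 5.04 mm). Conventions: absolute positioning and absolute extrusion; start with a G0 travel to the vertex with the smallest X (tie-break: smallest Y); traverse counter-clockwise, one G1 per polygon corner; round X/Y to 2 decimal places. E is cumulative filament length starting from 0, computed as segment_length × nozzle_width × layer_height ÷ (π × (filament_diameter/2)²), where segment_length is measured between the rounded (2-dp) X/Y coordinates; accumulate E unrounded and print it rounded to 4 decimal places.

At z = 5.04 mm: the 25×25.5 cube contributes its full rectangle. The outline is a single polygon with 4 vertices. Extrusion per mm of travel: 0.4 × 0.28 / (π × 0.875²) = 0.046564. Accumulating E over each segment gives final E = 4.7030.

G0 X0.00 Y0.00 Z5.04
G1 X25.00 Y0.00 E1.1641
G1 X25.00 Y25.50 E2.3515
G1 X0.00 Y25.50 E3.5156
G1 X0.00 Y0.00 E4.7030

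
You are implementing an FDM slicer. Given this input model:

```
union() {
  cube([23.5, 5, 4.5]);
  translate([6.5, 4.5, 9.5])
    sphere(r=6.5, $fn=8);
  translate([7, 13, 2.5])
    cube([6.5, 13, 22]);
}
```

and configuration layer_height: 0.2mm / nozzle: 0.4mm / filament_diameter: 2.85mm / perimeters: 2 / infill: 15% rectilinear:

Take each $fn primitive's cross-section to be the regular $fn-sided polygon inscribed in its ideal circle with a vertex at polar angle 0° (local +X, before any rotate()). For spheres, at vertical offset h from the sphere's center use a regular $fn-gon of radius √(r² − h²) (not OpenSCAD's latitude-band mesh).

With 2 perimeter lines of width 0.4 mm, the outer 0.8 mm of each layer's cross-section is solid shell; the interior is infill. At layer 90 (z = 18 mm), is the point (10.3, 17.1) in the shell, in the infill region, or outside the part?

At z = 18 mm: the cube is not intersected at this z (z outside [0, 4.5]); the sphere at (6.5, 4.5) does not reach this height (|z−center|=8.500 > r=6.5); the cube at (7, 13) (footprint 6.5×13) is included at this height; Combining (union): only the 6.5×13 cube at (7, 13) is present, so the union is just that shape — 1 connected region. Overall, the cross-section is a single solid region. The nearest boundary edge runs (13.50, 13.00)→(13.50, 26.00); distance from the point to it = 3.20 mm. The point is inside the cross-section and 3.20 mm from the nearest boundary — more than the 0.8 mm shell width (2 × 0.4), so it's in the infill interior.

infill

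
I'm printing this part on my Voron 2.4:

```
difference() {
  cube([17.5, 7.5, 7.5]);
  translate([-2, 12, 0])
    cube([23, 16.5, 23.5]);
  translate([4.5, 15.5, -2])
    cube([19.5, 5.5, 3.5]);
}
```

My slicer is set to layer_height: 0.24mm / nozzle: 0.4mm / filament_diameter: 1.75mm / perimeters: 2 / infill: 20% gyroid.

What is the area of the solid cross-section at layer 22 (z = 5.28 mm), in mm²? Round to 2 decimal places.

At z = 5.28 mm: the cube is present — its section is the full 17.5×7.5 rectangle (area 131.25 mm²); the cube at (-2, 12) is present — its section is the full 23×16.5 rectangle (area 379.50 mm²); the cube at (4.5, 15.5) does not reach this height (z outside [-2, 1.5]); Subtracting the remaining from the first: starting from the 17.5×7.5 cube (131.25 mm²), the 23×16.5 cube at (-2, 12) misses the remaining region (no effect) — area = 131.25 mm². Overall, the cross-section is a single solid region. Net area = 131.25 mm².

131.25 mm²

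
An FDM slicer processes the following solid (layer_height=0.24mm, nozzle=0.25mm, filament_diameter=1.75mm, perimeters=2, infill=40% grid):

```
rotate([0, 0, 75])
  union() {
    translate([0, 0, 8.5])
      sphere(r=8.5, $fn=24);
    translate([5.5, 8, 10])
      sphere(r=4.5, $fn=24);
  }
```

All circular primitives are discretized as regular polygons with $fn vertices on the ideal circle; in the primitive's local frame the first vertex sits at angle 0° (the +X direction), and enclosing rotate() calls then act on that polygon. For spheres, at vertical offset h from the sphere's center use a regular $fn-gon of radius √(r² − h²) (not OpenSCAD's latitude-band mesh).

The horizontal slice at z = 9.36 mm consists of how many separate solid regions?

At z = 9.36 mm: the r=8.5 sphere slices to a regular 24-gon of circumradius 8.456 (√(r²−h²) with h=0.86 from center); the sphere at (5.5, 8): section is a regular 24-gon, circumradius = √(r²−h²) = √(4.5²−0.64²) = 4.454; Combining (union): the regions partially overlap (shared area 16.76 mm²), so overlapping operands fuse into one piece — 1 connected region; (whole slice rotated 75° about Z — lengths, areas and connectivity unchanged). The result has 1 disconnected region.

1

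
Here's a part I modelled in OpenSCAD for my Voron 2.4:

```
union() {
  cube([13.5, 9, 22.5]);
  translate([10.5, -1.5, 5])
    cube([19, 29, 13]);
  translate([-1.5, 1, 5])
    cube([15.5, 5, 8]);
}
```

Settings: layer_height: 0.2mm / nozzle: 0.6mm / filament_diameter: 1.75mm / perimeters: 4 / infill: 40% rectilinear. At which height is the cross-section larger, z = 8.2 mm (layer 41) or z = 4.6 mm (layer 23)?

Layer 41 (z = 8.2): the cube is present — its section is the full 13.5×9 rectangle (area 121.50 mm²); the cube at (10.5, -1.5) (footprint 19×29) is included at this height (area 551.00 mm²); the cube at (-1.5, 1) (footprint 15.5×5) is included at this height (area 77.50 mm²); Combining (union): the regions partially overlap — summed areas 750.00 mm² minus the doubly-counted overlap 97.00 mm² gives 653.00 mm² — area = 653.00 mm². So its area = 653.00 mm². Layer 23 (z = 4.6): the cube (footprint 13.5×9) is included at this height (area 121.50 mm²); the cube at (10.5, -1.5) is not intersected at this z (z outside [5, 18]); the cube at (-1.5, 1) does not reach this height (z outside [5, 13]); Taking the union: only the 13.5×9 cube is present, so the union is just that shape — area = 121.50 mm². So its area = 121.50 mm². Layer 41 is larger (653.00 vs 121.50 mm²).

layer 41 (z = 8.2 mm)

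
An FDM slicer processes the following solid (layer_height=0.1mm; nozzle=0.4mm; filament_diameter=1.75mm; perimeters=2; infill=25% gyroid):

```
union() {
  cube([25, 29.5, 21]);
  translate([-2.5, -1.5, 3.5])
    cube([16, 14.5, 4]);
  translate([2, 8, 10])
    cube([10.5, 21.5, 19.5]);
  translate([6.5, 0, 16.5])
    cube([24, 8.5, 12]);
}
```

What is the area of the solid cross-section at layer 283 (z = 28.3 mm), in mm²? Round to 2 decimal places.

At z = 28.3 mm: the cube is absent (z outside [0, 21]); the cube at (-2.5, -1.5) is not intersected at this z (z outside [3.5, 7.5]); the cube at (2, 8) (footprint 10.5×21.5) is included at this height (area 225.75 mm²); the cube at (6.5, 0) (footprint 24×8.5) is included at this height (area 204.00 mm²); Combining (union): the regions partially overlap — summed areas 429.75 mm² minus the doubly-counted overlap 3.00 mm² gives 426.75 mm² — area = 426.75 mm². Overall, the cross-section is a single solid region. Net area = 426.75 mm².

426.75 mm²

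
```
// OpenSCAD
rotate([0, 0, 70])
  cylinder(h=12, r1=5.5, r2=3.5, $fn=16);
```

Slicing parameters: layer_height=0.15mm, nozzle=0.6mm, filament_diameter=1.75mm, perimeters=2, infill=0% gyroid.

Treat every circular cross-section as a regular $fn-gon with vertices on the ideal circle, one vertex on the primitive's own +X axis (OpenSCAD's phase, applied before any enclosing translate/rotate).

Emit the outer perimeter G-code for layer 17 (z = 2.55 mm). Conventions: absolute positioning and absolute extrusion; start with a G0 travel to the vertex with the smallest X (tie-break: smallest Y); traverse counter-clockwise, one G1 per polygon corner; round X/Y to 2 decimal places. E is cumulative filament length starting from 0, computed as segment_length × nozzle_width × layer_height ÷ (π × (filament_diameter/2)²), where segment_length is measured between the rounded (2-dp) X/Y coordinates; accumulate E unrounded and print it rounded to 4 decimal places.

G0 X-5.07 Y-0.22 Z2.55
G1 X-4.60 Y-2.14 E0.0740
G1 X-3.43 Y-3.74 E0.1481
G1 X-1.74 Y-4.77 E0.2222
G1 X0.22 Y-5.07 E0.2964
G1 X2.14 Y-4.60 E0.3703
G1 X3.74 Y-3.43 E0.4445
G1 X4.77 Y-1.74 E0.5186
G1 X5.07 Y0.22 E0.5928
G1 X4.60 Y2.14 E0.6667
G1 X3.43 Y3.74 E0.7409
G1 X1.74 Y4.77 E0.8149
G1 X-0.22 Y5.07 E0.8891
G1 X-2.14 Y4.60 E0.9631
G1 X-3.74 Y3.43 E1.0373
G1 X-4.77 Y1.74 E1.1113
G1 X-5.07 Y-0.22 E1.1855

At z = 2.55 mm: the cone (r1=5.5→r2=3.5) has section circumradius 5.075 here — a regular 16-gon; (rotated 70° about Z; rotation is an isometry so areas/perimeters/island counts are preserved). The outline is a single polygon with 16 vertices. Extrusion per mm of travel: 0.6 × 0.15 / (π × 0.875²) = 0.037418. Accumulating E over each segment gives final E = 1.1855.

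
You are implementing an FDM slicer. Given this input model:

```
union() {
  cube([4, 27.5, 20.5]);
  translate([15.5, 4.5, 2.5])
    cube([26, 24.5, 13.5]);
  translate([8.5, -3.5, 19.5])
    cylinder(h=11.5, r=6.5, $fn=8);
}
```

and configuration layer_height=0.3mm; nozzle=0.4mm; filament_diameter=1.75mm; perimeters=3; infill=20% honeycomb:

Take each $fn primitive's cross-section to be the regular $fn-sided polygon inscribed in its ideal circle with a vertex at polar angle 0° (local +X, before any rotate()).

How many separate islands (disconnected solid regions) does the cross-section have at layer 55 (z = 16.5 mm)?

1

At z = 16.5 mm: the cube (footprint 4×27.5) is included at this height; the cube at (15.5, 4.5) is absent (z outside [2.5, 16]); the cylinder at (8.5, -3.5) does not reach this height (z outside [19.5, 31]); Combining (union): only the 4×27.5 cube is present, so the union is just that shape — 1 connected region. Overall, the cross-section is a single solid region. Island count = 1.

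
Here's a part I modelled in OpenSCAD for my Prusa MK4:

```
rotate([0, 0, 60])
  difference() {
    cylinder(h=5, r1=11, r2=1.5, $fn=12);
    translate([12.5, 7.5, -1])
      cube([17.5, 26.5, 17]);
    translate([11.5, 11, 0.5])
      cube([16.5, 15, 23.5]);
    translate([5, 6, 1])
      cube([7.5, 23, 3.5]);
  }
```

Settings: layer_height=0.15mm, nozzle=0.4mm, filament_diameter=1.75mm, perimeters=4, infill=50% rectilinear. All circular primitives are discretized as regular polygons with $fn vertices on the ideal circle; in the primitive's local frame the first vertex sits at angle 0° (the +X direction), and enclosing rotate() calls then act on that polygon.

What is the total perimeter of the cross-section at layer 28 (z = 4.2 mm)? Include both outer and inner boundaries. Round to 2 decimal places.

18.76 mm

At z = 4.2 mm: the cone contributes a regular 12-gon of circumradius 3.020 (interpolated between r1=11 and r2=1.5 at t=0.840) (perimeter = 2·12·3.020·sin(180°/12) = 18.76 mm); the cube at (12.5, 7.5) (footprint 17.5×26.5) is included at this height (perimeter 88.00 mm); the cube at (11.5, 11) (footprint 16.5×15) is included at this height (perimeter 63.00 mm); the cube at (5, 6) is present — its section is the full 7.5×23 rectangle (perimeter 61.00 mm); Taking the first minus the rest: starting from the cone, the 17.5×26.5 cube at (12.5, 7.5) misses the remaining region (no effect); the 16.5×15 cube at (11.5, 11) misses the remaining region (no effect); the 7.5×23 cube at (5, 6) misses the remaining region (no effect) — boundary = 18.76 mm; (whole slice rotated 60° about Z — lengths, areas and connectivity unchanged). Overall, the cross-section is a single solid region. Total boundary length (outer) = 18.76 mm.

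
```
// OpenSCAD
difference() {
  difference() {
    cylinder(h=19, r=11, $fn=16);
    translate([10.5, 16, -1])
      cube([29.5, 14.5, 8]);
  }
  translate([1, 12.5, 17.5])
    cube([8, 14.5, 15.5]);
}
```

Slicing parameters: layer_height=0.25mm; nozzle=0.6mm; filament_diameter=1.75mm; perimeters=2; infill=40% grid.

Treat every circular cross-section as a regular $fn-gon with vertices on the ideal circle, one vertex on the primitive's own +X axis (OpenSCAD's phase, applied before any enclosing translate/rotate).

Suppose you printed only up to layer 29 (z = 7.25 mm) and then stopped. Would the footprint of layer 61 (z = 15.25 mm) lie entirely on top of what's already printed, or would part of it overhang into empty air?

Compare the two slices. At z = 7.25: the r=11 cylinder gives a regular 16-gon of circumradius 11 (constant along its height) (area = (16/2)·11.000²·sin(360°/16) = 370.44 mm²); the cube at (10.5, 16) is absent (z outside [-1, 7]); Subtracting the remaining from the first: none of the subtracted shapes is present at this height, so the r=11 cylinder is unchanged — area = 370.44 mm²; the cube at (1, 12.5) does not reach this height (z outside [17.5, 33]); Taking the first minus the rest: none of the subtracted shapes is present at this height, so the result so far is unchanged — area = 370.44 mm². At z = 15.25: the r=11 cylinder contributes a regular 16-gon of circumradius 11 (area = (16/2)·11.000²·sin(360°/16) = 370.44 mm²); the cube at (10.5, 16) is not intersected at this z (z outside [-1, 7]); Taking the first minus the rest: none of the subtracted shapes is present at this height, so the r=11 cylinder is unchanged — area = 370.44 mm²; the cube at (1, 12.5) is absent (z outside [17.5, 33]); Taking the first minus the rest: none of the subtracted shapes is present at this height, so that combined region is unchanged — area = 370.44 mm². Checking containment: the cross-section at z = 15.25 is a subset of the cross-section at z = 7.25.

entirely on top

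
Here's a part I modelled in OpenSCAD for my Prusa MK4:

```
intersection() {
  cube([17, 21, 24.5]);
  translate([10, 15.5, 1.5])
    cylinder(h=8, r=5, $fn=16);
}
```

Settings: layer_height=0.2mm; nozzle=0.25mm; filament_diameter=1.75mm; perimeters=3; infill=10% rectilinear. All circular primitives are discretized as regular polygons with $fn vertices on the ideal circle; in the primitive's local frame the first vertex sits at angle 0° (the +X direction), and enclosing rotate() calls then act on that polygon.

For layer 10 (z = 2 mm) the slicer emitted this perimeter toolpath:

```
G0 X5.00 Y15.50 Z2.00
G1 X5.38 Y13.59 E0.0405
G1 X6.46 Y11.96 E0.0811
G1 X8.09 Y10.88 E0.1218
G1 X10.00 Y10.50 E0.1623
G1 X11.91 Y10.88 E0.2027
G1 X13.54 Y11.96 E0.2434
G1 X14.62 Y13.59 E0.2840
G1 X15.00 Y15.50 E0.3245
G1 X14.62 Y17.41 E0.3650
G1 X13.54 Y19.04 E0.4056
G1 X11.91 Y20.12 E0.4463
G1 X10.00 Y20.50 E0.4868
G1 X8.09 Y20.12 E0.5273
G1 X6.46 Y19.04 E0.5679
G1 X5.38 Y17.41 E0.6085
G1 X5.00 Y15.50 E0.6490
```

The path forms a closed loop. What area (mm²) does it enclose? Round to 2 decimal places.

Apply the shoelace formula to the sequence of (X, Y) vertices; enclosed area = 76.57 mm².

76.57 mm²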